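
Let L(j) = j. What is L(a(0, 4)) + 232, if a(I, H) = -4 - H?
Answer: 224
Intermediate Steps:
L(a(0, 4)) + 232 = (-4 - 1*4) + 232 = (-4 - 4) + 232 = -8 + 232 = 224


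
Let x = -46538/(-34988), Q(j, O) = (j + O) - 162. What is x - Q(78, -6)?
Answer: 1597729/17494 ≈ 91.330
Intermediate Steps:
Q(j, O) = -162 + O + j (Q(j, O) = (O + j) - 162 = -162 + O + j)
x = 23269/17494 (x = -46538*(-1/34988) = 23269/17494 ≈ 1.3301)
x - Q(78, -6) = 23269/17494 - (-162 - 6 + 78) = 23269/17494 - 1*(-90) = 23269/17494 + 90 = 1597729/17494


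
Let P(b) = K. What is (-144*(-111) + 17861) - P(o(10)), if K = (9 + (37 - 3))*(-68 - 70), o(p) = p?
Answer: 39779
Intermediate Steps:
K = -5934 (K = (9 + 34)*(-138) = 43*(-138) = -5934)
P(b) = -5934
(-144*(-111) + 17861) - P(o(10)) = (-144*(-111) + 17861) - 1*(-5934) = (15984 + 17861) + 5934 = 33845 + 5934 = 39779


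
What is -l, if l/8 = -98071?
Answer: 784568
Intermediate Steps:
l = -784568 (l = 8*(-98071) = -784568)
-l = -1*(-784568) = 784568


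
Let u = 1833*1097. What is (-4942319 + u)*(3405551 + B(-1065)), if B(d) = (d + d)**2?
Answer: -23283438070618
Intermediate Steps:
u = 2010801
B(d) = 4*d**2 (B(d) = (2*d)**2 = 4*d**2)
(-4942319 + u)*(3405551 + B(-1065)) = (-4942319 + 2010801)*(3405551 + 4*(-1065)**2) = -2931518*(3405551 + 4*1134225) = -2931518*(3405551 + 4536900) = -2931518*7942451 = -23283438070618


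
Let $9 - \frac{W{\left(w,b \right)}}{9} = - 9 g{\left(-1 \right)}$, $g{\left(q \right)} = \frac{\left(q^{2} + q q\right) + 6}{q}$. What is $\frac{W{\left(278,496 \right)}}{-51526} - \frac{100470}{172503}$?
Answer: $- \frac{1693002673}{2962796526} \approx -0.57142$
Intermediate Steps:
$g{\left(q \right)} = \frac{6 + 2 q^{2}}{q}$ ($g{\left(q \right)} = \frac{\left(q^{2} + q^{2}\right) + 6}{q} = \frac{2 q^{2} + 6}{q} = \frac{6 + 2 q^{2}}{q}$)
$W{\left(w,b \right)} = -567$ ($W{\left(w,b \right)} = 81 - 9 \left(- 9 \left(2 \left(-1\right) + \frac{6}{-1}\right)\right) = 81 - 9 \left(- 9 \left(-2 + 6 \left(-1\right)\right)\right) = 81 - 9 \left(- 9 \left(-2 - 6\right)\right) = 81 - 9 \left(\left(-9\right) \left(-8\right)\right) = 81 - 648 = -567$)
$\frac{W{\left(278,496 \right)}}{-51526} - \frac{100470}{172503} = - \frac{567}{-51526} - \frac{100470}{172503} = \left(-567\right) \left(- \frac{1}{51526}\right) - \frac{33490}{57501} = \frac{567}{51526} - \frac{33490}{57501} = - \frac{1693002673}{2962796526}$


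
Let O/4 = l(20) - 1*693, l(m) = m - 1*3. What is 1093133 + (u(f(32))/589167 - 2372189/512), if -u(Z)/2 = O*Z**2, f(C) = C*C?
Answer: 331253182203565/301653504 ≈ 1.0981e+6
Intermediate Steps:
f(C) = C**2
l(m) = -3 + m (l(m) = m - 3 = -3 + m)
O = -2704 (O = 4*((-3 + 20) - 1*693) = 4*(17 - 693) = 4*(-676) = -2704)
u(Z) = 5408*Z**2 (u(Z) = -(-5408)*Z**2 = 5408*Z**2)
1093133 + (u(f(32))/589167 - 2372189/512) = 1093133 + ((5408*(32**2)**2)/589167 - 2372189/512) = 1093133 + ((5408*1024**2)*(1/589167) - 2372189*1/512) = 1093133 + ((5408*1048576)*(1/589167) - 2372189/512) = 1093133 + (5670699008*(1/589167) - 2372189/512) = 1093133 + (5670699008/589167 - 2372189/512) = 1093133 + 1505782415533/301653504 = 331253182203565/301653504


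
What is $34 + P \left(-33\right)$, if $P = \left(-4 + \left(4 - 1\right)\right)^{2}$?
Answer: $1$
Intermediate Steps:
$P = 1$ ($P = \left(-4 + \left(4 - 1\right)\right)^{2} = \left(-4 + 3\right)^{2} = \left(-1\right)^{2} = 1$)
$34 + P \left(-33\right) = 34 + 1 \left(-33\right) = 34 - 33 = 1$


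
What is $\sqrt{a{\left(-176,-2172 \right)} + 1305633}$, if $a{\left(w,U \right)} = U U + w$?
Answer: $\sqrt{6023041} \approx 2454.2$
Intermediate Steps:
$a{\left(w,U \right)} = w + U^{2}$ ($a{\left(w,U \right)} = U^{2} + w = w + U^{2}$)
$\sqrt{a{\left(-176,-2172 \right)} + 1305633} = \sqrt{\left(-176 + \left(-2172\right)^{2}\right) + 1305633} = \sqrt{\left(-176 + 4717584\right) + 1305633} = \sqrt{4717408 + 1305633} = \sqrt{6023041}$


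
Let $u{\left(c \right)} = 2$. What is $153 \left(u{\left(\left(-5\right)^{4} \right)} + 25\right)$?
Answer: $4131$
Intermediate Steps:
$153 \left(u{\left(\left(-5\right)^{4} \right)} + 25\right) = 153 \left(2 + 25\right) = 153 \cdot 27 = 4131$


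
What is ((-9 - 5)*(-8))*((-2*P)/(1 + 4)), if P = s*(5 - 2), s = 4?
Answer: -2688/5 ≈ -537.60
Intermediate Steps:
P = 12 (P = 4*(5 - 2) = 4*3 = 12)
((-9 - 5)*(-8))*((-2*P)/(1 + 4)) = ((-9 - 5)*(-8))*((-2*12)/(1 + 4)) = (-14*(-8))*(-24/5) = 112*(-24*⅕) = 112*(-24/5) = -2688/5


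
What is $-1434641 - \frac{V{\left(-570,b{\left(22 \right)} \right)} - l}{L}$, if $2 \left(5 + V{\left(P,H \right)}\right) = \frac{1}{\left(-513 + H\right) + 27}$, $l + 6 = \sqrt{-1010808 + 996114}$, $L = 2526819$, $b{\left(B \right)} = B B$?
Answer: $- \frac{4833437515973}{3369092} + \frac{i \sqrt{14694}}{2526819} \approx -1.4346 \cdot 10^{6} + 4.7973 \cdot 10^{-5} i$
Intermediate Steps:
$b{\left(B \right)} = B^{2}$
$l = -6 + i \sqrt{14694}$ ($l = -6 + \sqrt{-1010808 + 996114} = -6 + \sqrt{-14694} = -6 + i \sqrt{14694} \approx -6.0 + 121.22 i$)
$V{\left(P,H \right)} = -5 + \frac{1}{2 \left(-486 + H\right)}$ ($V{\left(P,H \right)} = -5 + \frac{1}{2 \left(\left(-513 + H\right) + 27\right)} = -5 + \frac{1}{2 \left(-486 + H\right)}$)
$-1434641 - \frac{V{\left(-570,b{\left(22 \right)} \right)} - l}{L} = -1434641 - \frac{\frac{4861 - 10 \cdot 22^{2}}{2 \left(-486 + 22^{2}\right)} - \left(-6 + i \sqrt{14694}\right)}{2526819} = -1434641 - \left(\frac{4861 - 4840}{2 \left(-486 + 484\right)} + \left(6 - i \sqrt{14694}\right)\right) \frac{1}{2526819} = -1434641 - \left(\frac{4861 - 4840}{2 \left(-2\right)} + \left(6 - i \sqrt{14694}\right)\right) \frac{1}{2526819} = -1434641 - \left(\frac{1}{2} \left(- \frac{1}{2}\right) 21 + \left(6 - i \sqrt{14694}\right)\right) \frac{1}{2526819} = -1434641 - \left(- \frac{21}{4} + \left(6 - i \sqrt{14694}\right)\right) \frac{1}{2526819} = -1434641 - \left(\frac{3}{4} - i \sqrt{14694}\right) \frac{1}{2526819} = -1434641 - \left(\frac{1}{3369092} - \frac{i \sqrt{14694}}{2526819}\right) = - \frac{4833437515973}{3369092} + \frac{i \sqrt{14694}}{2526819}$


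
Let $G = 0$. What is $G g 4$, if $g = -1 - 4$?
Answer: $0$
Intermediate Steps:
$g = -5$ ($g = -1 - 4 = -5$)
$G g 4 = 0 \left(-5\right) 4 = 0 \cdot 4 = 0$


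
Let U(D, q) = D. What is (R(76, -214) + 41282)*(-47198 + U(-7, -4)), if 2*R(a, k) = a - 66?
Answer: -1948952835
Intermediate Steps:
R(a, k) = -33 + a/2 (R(a, k) = (a - 66)/2 = (-66 + a)/2 = -33 + a/2)
(R(76, -214) + 41282)*(-47198 + U(-7, -4)) = ((-33 + (½)*76) + 41282)*(-47198 - 7) = ((-33 + 38) + 41282)*(-47205) = (5 + 41282)*(-47205) = 41287*(-47205) = -1948952835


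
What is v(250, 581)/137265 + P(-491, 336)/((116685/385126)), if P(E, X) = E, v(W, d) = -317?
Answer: -1730427886709/1067784435 ≈ -1620.6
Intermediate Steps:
v(250, 581)/137265 + P(-491, 336)/((116685/385126)) = -317/137265 - 491/(116685/385126) = -317*1/137265 - 491/(116685*(1/385126)) = -317/137265 - 491/116685/385126 = -317/137265 - 491*385126/116685 = -317/137265 - 189096866/116685 = -1730427886709/1067784435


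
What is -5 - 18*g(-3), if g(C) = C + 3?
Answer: -5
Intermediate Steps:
g(C) = 3 + C
-5 - 18*g(-3) = -5 - 18*(3 - 3) = -5 - 18*0 = -5 + 0 = -5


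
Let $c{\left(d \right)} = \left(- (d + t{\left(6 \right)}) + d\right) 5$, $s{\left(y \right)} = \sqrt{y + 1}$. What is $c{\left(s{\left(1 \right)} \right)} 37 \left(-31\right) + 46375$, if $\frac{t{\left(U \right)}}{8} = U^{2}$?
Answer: $1698055$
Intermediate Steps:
$s{\left(y \right)} = \sqrt{1 + y}$
$t{\left(U \right)} = 8 U^{2}$
$c{\left(d \right)} = -1440$ ($c{\left(d \right)} = \left(- (d + 8 \cdot 6^{2}) + d\right) 5 = \left(- (d + 8 \cdot 36) + d\right) 5 = \left(- (d + 288) + d\right) 5 = \left(- (288 + d) + d\right) 5 = \left(\left(-288 - d\right) + d\right) 5 = \left(-288\right) 5 = -1440$)
$c{\left(s{\left(1 \right)} \right)} 37 \left(-31\right) + 46375 = \left(-1440\right) 37 \left(-31\right) + 46375 = \left(-53280\right) \left(-31\right) + 46375 = 1651680 + 46375 = 1698055$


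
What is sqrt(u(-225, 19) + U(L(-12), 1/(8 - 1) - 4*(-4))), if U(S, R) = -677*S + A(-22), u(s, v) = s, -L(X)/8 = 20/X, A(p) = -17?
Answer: I*sqrt(83418)/3 ≈ 96.274*I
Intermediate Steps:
L(X) = -160/X
U(S, R) = -17 - 677*S (U(S, R) = -677*S - 17 = -17 - 677*S)
sqrt(u(-225, 19) + U(L(-12), 1/(8 - 1) - 4*(-4))) = sqrt(-225 + (-17 - (-108320)/(-12))) = sqrt(-225 + (-17 - (-108320)*(-1)/12)) = sqrt(-225 + (-17 - 677*40/3)) = sqrt(-225 + (-17 - 27080/3)) = sqrt(-225 - 27131/3) = sqrt(-27806/3) = I*sqrt(83418)/3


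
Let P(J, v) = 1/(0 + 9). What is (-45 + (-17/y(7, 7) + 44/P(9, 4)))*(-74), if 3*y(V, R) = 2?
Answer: -24087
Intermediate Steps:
y(V, R) = ⅔ (y(V, R) = (⅓)*2 = ⅔)
P(J, v) = ⅑ (P(J, v) = 1/9 = ⅑)
(-45 + (-17/y(7, 7) + 44/P(9, 4)))*(-74) = (-45 + (-17/⅔ + 44/(⅑)))*(-74) = (-45 + (-17*3/2 + 44*9))*(-74) = (-45 + (-51/2 + 396))*(-74) = (-45 + 741/2)*(-74) = (651/2)*(-74) = -24087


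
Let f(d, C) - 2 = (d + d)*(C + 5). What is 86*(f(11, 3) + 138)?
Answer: 27176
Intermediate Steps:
f(d, C) = 2 + 2*d*(5 + C) (f(d, C) = 2 + (d + d)*(C + 5) = 2 + (2*d)*(5 + C) = 2 + 2*d*(5 + C))
86*(f(11, 3) + 138) = 86*((2 + 10*11 + 2*3*11) + 138) = 86*((2 + 110 + 66) + 138) = 86*(178 + 138) = 86*316 = 27176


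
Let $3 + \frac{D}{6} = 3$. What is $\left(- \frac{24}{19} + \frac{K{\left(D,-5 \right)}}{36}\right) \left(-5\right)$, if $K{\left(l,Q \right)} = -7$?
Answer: $\frac{4985}{684} \approx 7.288$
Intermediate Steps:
$D = 0$ ($D = -18 + 6 \cdot 3 = -18 + 18 = 0$)
$\left(- \frac{24}{19} + \frac{K{\left(D,-5 \right)}}{36}\right) \left(-5\right) = \left(- \frac{24}{19} - \frac{7}{36}\right) \left(-5\right) = \left(- \frac{997}{684}\right) \left(-5\right) = \frac{4985}{684}$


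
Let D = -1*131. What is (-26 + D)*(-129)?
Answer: 20253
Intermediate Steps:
D = -131
(-26 + D)*(-129) = (-26 - 131)*(-129) = -157*(-129) = 20253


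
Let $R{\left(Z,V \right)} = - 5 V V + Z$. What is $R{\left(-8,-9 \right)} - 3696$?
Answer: $-4109$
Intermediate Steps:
$R{\left(Z,V \right)} = Z - 5 V^{2}$ ($R{\left(Z,V \right)} = - 5 V^{2} + Z = Z - 5 V^{2}$)
$R{\left(-8,-9 \right)} - 3696 = \left(-8 - 5 \left(-9\right)^{2}\right) - 3696 = \left(-8 - 405\right) - 3696 = -413 - 3696 = -4109$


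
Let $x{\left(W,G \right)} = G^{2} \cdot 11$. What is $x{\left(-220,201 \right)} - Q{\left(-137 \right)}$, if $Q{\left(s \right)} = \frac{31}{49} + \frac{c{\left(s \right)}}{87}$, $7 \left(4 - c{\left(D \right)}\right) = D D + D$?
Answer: $\frac{1894651624}{4263} \approx 4.4444 \cdot 10^{5}$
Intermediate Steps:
$c{\left(D \right)} = 4 - \frac{D}{7} - \frac{D^{2}}{7}$ ($c{\left(D \right)} = 4 - \frac{D D + D}{7} = 4 - \frac{D^{2} + D}{7} = 4 - \frac{D + D^{2}}{7} = 4 - \left(\frac{D}{7} + \frac{D^{2}}{7}\right) = 4 - \frac{D}{7} - \frac{D^{2}}{7}$)
$x{\left(W,G \right)} = 11 G^{2}$
$Q{\left(s \right)} = \frac{2893}{4263} - \frac{s}{609} - \frac{s^{2}}{609}$ ($Q{\left(s \right)} = \frac{31}{49} + \frac{4 - \frac{s}{7} - \frac{s^{2}}{7}}{87} = 31 \cdot \frac{1}{49} + \left(4 - \frac{s}{7} - \frac{s^{2}}{7}\right) \frac{1}{87} = \frac{31}{49} - \left(- \frac{4}{87} + \frac{s}{609} + \frac{s^{2}}{609}\right) = \frac{2893}{4263} - \frac{s}{609} - \frac{s^{2}}{609}$)
$x{\left(-220,201 \right)} - Q{\left(-137 \right)} = 11 \cdot 201^{2} - \left(\frac{2893}{4263} - - \frac{137}{609} - \frac{\left(-137\right)^{2}}{609}\right) = 11 \cdot 40401 - \left(\frac{2893}{4263} + \frac{137}{609} - \frac{18769}{609}\right) = 444411 - \left(\frac{2893}{4263} + \frac{137}{609} - \frac{18769}{609}\right) = 444411 - - \frac{127531}{4263} = 444411 + \frac{127531}{4263} = \frac{1894651624}{4263}$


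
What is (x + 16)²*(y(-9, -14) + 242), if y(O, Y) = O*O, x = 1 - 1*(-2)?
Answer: 116603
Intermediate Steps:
x = 3 (x = 1 + 2 = 3)
y(O, Y) = O²
(x + 16)²*(y(-9, -14) + 242) = (3 + 16)²*((-9)² + 242) = 19²*(81 + 242) = 361*323 = 116603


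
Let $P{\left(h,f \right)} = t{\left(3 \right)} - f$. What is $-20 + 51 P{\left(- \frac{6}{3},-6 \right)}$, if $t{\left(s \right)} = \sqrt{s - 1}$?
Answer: $286 + 51 \sqrt{2} \approx 358.13$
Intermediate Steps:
$t{\left(s \right)} = \sqrt{-1 + s}$
$P{\left(h,f \right)} = \sqrt{2} - f$ ($P{\left(h,f \right)} = \sqrt{-1 + 3} - f = \sqrt{2} - f$)
$-20 + 51 P{\left(- \frac{6}{3},-6 \right)} = -20 + 51 \left(\sqrt{2} - -6\right) = -20 + 51 \left(\sqrt{2} + 6\right) = -20 + 51 \left(6 + \sqrt{2}\right) = -20 + \left(306 + 51 \sqrt{2}\right) = 286 + 51 \sqrt{2}$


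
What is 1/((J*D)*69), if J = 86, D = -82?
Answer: -1/486588 ≈ -2.0551e-6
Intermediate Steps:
1/((J*D)*69) = 1/((86*(-82))*69) = 1/(-7052*69) = 1/(-486588) = -1/486588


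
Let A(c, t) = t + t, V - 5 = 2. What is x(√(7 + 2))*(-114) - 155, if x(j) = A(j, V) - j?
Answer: -1409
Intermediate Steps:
V = 7 (V = 5 + 2 = 7)
A(c, t) = 2*t
x(j) = 14 - j (x(j) = 2*7 - j = 14 - j)
x(√(7 + 2))*(-114) - 155 = (14 - √(7 + 2))*(-114) - 155 = (14 - √9)*(-114) - 155 = (14 - 1*3)*(-114) - 155 = (14 - 3)*(-114) - 155 = 11*(-114) - 155 = -1254 - 155 = -1409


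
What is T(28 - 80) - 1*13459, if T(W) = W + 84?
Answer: -13427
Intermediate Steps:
T(W) = 84 + W
T(28 - 80) - 1*13459 = (84 + (28 - 80)) - 1*13459 = (84 - 52) - 13459 = 32 - 13459 = -13427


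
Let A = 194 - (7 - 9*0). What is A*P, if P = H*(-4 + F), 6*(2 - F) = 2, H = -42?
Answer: 18326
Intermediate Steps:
F = 5/3 (F = 2 - ⅙*2 = 2 - ⅓ = 5/3 ≈ 1.6667)
P = 98 (P = -42*(-4 + 5/3) = -42*(-7/3) = 98)
A = 187 (A = 194 - (7 + 0) = 194 - 1*7 = 194 - 7 = 187)
A*P = 187*98 = 18326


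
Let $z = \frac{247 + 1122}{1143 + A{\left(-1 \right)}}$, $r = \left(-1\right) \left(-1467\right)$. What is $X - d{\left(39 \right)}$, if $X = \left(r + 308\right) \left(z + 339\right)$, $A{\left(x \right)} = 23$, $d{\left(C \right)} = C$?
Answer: $\frac{703995851}{1166} \approx 6.0377 \cdot 10^{5}$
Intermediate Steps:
$r = 1467$
$z = \frac{1369}{1166}$ ($z = \frac{247 + 1122}{1143 + 23} = \frac{1369}{1166} \approx 1.1741$)
$X = \frac{704041325}{1166}$ ($X = \left(1467 + 308\right) \left(\frac{1369}{1166} + 339\right) = 1775 \cdot \frac{396643}{1166} = \frac{704041325}{1166} \approx 6.0381 \cdot 10^{5}$)
$X - d{\left(39 \right)} = \frac{704041325}{1166} - 39 = \frac{703995851}{1166}$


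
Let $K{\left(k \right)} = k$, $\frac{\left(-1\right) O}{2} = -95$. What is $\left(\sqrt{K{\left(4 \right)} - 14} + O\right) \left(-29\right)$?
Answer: $-5510 - 29 i \sqrt{10} \approx -5510.0 - 91.706 i$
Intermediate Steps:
$O = 190$ ($O = \left(-2\right) \left(-95\right) = 190$)
$\left(\sqrt{K{\left(4 \right)} - 14} + O\right) \left(-29\right) = \left(\sqrt{4 - 14} + 190\right) \left(-29\right) = \left(\sqrt{-10} + 190\right) \left(-29\right) = \left(i \sqrt{10} + 190\right) \left(-29\right) = \left(190 + i \sqrt{10}\right) \left(-29\right) = -5510 - 29 i \sqrt{10}$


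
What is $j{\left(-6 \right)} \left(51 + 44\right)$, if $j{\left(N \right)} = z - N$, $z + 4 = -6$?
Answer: $-380$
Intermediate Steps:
$z = -10$ ($z = -4 - 6 = -10$)
$j{\left(N \right)} = -10 - N$
$j{\left(-6 \right)} \left(51 + 44\right) = \left(-10 - -6\right) \left(51 + 44\right) = \left(-10 + 6\right) 95 = \left(-4\right) 95 = -380$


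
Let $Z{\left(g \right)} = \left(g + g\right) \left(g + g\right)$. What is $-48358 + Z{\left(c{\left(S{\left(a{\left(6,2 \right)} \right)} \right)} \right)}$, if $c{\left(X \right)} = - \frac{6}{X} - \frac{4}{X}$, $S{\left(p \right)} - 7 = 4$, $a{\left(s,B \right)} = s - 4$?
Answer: $- \frac{5850918}{121} \approx -48355.0$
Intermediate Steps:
$a{\left(s,B \right)} = -4 + s$
$S{\left(p \right)} = 11$ ($S{\left(p \right)} = 7 + 4 = 11$)
$c{\left(X \right)} = - \frac{10}{X}$
$Z{\left(g \right)} = 4 g^{2}$ ($Z{\left(g \right)} = 2 g 2 g = 4 g^{2}$)
$-48358 + Z{\left(c{\left(S{\left(a{\left(6,2 \right)} \right)} \right)} \right)} = -48358 + 4 \left(- \frac{10}{11}\right)^{2} = -48358 + 4 \cdot \frac{100}{121} = -48358 + \frac{400}{121} = - \frac{5850918}{121}$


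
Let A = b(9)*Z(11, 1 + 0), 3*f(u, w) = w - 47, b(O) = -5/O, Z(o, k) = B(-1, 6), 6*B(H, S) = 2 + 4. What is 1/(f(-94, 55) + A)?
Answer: 9/19 ≈ 0.47368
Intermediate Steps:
B(H, S) = 1 (B(H, S) = (2 + 4)/6 = (⅙)*6 = 1)
Z(o, k) = 1
f(u, w) = -47/3 + w/3 (f(u, w) = (w - 47)/3 = (-47 + w)/3 = -47/3 + w/3)
A = -5/9 (A = -5/9*1 = -5/9 ≈ -0.55556)
1/(f(-94, 55) + A) = 1/((-47/3 + (⅓)*55) - 5/9) = 1/((-47/3 + 55/3) - 5/9) = 1/(8/3 - 5/9) = 1/(19/9) = 9/19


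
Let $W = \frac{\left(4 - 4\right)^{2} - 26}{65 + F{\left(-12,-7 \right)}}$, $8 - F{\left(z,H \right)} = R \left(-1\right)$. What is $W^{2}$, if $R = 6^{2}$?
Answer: $\frac{676}{11881} \approx 0.056898$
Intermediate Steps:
$R = 36$
$F{\left(z,H \right)} = 44$ ($F{\left(z,H \right)} = 8 - 36 \left(-1\right) = 8 - -36 = 8 + 36 = 44$)
$W = - \frac{26}{109}$ ($W = \frac{\left(4 - 4\right)^{2} - 26}{65 + 44} = \frac{0^{2} - 26}{109} = \left(0 - 26\right) \frac{1}{109} = \left(-26\right) \frac{1}{109} = - \frac{26}{109} \approx -0.23853$)
$W^{2} = \left(- \frac{26}{109}\right)^{2} = \frac{676}{11881}$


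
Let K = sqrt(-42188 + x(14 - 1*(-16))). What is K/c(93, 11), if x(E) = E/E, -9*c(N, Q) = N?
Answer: -3*I*sqrt(42187)/31 ≈ -19.877*I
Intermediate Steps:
c(N, Q) = -N/9
x(E) = 1
K = I*sqrt(42187) (K = sqrt(-42188 + 1) = sqrt(-42187) = I*sqrt(42187) ≈ 205.39*I)
K/c(93, 11) = (I*sqrt(42187))/((-1/9*93)) = (I*sqrt(42187))/(-31/3) = (I*sqrt(42187))*(-3/31) = -3*I*sqrt(42187)/31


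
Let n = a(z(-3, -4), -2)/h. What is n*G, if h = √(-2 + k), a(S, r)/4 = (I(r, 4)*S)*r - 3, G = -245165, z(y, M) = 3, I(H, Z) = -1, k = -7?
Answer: 980660*I ≈ 9.8066e+5*I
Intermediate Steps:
a(S, r) = -12 - 4*S*r (a(S, r) = 4*((-S)*r - 3) = 4*(-S*r - 3) = 4*(-3 - S*r) = -12 - 4*S*r)
h = 3*I (h = √(-2 - 7) = √(-9) = 3*I ≈ 3.0*I)
n = -4*I (n = (-12 - 4*3*(-2))/((3*I)) = (-12 + 24)*(-I/3) = 12*(-I/3) = -4*I ≈ -4.0*I)
n*G = -4*I*(-245165) = 980660*I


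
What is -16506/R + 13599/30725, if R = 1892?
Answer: -240708771/29065850 ≈ -8.2815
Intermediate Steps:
-16506/R + 13599/30725 = -16506/1892 + 13599/30725 = -16506*1/1892 + 13599*(1/30725) = -8253/946 + 13599/30725 = -240708771/29065850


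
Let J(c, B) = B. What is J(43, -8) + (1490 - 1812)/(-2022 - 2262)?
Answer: -2425/306 ≈ -7.9248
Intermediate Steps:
J(43, -8) + (1490 - 1812)/(-2022 - 2262) = -8 + (1490 - 1812)/(-2022 - 2262) = -8 - 322/(-4284) = -8 - 322*(-1/4284) = -8 + 23/306 = -2425/306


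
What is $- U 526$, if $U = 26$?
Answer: $-13676$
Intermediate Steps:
$- U 526 = - 26 \cdot 526 = \left(-1\right) 13676 = -13676$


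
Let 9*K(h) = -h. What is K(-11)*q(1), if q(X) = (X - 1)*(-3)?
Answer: 0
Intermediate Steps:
K(h) = -h/9 (K(h) = (-h)/9 = -h/9)
q(X) = 3 - 3*X (q(X) = (-1 + X)*(-3) = 3 - 3*X)
K(-11)*q(1) = (-⅑*(-11))*(3 - 3*1) = 11*(3 - 3)/9 = (11/9)*0 = 0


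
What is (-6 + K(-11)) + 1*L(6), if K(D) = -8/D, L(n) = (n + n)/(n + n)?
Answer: -47/11 ≈ -4.2727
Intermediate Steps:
L(n) = 1 (L(n) = (2*n)/((2*n)) = (2*n)*(1/(2*n)) = 1)
(-6 + K(-11)) + 1*L(6) = (-6 - 8/(-11)) + 1*1 = (-6 - 8*(-1/11)) + 1 = (-6 + 8/11) + 1 = -58/11 + 1 = -47/11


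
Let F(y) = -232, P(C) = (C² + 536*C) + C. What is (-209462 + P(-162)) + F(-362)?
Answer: -270444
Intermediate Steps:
P(C) = C² + 537*C
(-209462 + P(-162)) + F(-362) = (-209462 - 162*(537 - 162)) - 232 = (-209462 - 162*375) - 232 = (-209462 - 60750) - 232 = -270212 - 232 = -270444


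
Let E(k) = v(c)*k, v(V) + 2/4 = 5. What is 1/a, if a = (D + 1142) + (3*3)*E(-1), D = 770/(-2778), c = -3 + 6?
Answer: 2778/3059197 ≈ 0.00090808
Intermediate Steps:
c = 3
v(V) = 9/2 (v(V) = -½ + 5 = 9/2)
E(k) = 9*k/2
D = -385/1389 (D = 770*(-1/2778) = -385/1389 ≈ -0.27718)
a = 3059197/2778 (a = (-385/1389 + 1142) + (3*3)*((9/2)*(-1)) = 1585853/1389 + 9*(-9/2) = 1585853/1389 - 81/2 = 3059197/2778 ≈ 1101.2)
1/a = 1/(3059197/2778) = 2778/3059197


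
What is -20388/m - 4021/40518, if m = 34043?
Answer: -962967887/1379354274 ≈ -0.69813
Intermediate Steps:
-20388/m - 4021/40518 = -20388/34043 - 4021/40518 = -962967887/1379354274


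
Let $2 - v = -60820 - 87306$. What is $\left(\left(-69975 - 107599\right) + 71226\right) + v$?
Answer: $41780$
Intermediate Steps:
$v = 148128$ ($v = 2 - \left(-60820 - 87306\right) = 2 - -148126 = 2 + 148126 = 148128$)
$\left(\left(-69975 - 107599\right) + 71226\right) + v = \left(\left(-69975 - 107599\right) + 71226\right) + 148128 = \left(-177574 + 71226\right) + 148128 = -106348 + 148128 = 41780$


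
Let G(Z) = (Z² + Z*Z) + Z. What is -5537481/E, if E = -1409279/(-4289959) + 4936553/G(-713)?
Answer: -24136249405692795975/22609472667302 ≈ -1.0675e+6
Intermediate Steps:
G(Z) = Z + 2*Z² (G(Z) = (Z² + Z²) + Z = 2*Z² + Z = Z + 2*Z²)
E = 22609472667302/4358705592975 (E = -1409279/(-4289959) + 4936553/((-713*(1 + 2*(-713)))) = -1409279*(-1/4289959) + 4936553/((-713*(1 - 1426))) = 1409279/4289959 + 4936553/((-713*(-1425))) = 1409279/4289959 + 4936553/1016025 = 22609472667302/4358705592975 ≈ 5.1872)
-5537481/E = -5537481/22609472667302/4358705592975 = -5537481*4358705592975/22609472667302 = -24136249405692795975/22609472667302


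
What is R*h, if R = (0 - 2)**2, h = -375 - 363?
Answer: -2952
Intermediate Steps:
h = -738
R = 4 (R = (-2)**2 = 4)
R*h = 4*(-738) = -2952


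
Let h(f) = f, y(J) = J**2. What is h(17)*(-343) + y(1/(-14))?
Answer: -1142875/196 ≈ -5831.0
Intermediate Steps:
h(17)*(-343) + y(1/(-14)) = 17*(-343) + (1/(-14))**2 = -5831 + (-1/14)**2 = -5831 + 1/196 = -1142875/196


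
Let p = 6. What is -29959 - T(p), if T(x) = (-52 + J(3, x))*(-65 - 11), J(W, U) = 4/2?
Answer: -33759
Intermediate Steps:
J(W, U) = 2 (J(W, U) = 4*(1/2) = 2)
T(x) = 3800 (T(x) = (-52 + 2)*(-65 - 11) = -50*(-76) = 3800)
-29959 - T(p) = -29959 - 1*3800 = -29959 - 3800 = -33759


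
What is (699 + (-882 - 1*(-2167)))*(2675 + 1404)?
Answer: 8092736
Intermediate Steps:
(699 + (-882 - 1*(-2167)))*(2675 + 1404) = (699 + (-882 + 2167))*4079 = (699 + 1285)*4079 = 1984*4079 = 8092736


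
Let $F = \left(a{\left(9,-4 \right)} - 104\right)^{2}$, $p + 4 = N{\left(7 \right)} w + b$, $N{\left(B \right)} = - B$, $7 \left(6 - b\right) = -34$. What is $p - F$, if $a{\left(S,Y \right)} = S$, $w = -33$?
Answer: $- \frac{61510}{7} \approx -8787.1$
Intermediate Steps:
$b = \frac{76}{7}$ ($b = 6 - - \frac{34}{7} = 6 + \frac{34}{7} = \frac{76}{7} \approx 10.857$)
$p = \frac{1665}{7}$ ($p = -4 + \left(\left(-1\right) 7 \left(-33\right) + \frac{76}{7}\right) = -4 + \left(\left(-7\right) \left(-33\right) + \frac{76}{7}\right) = -4 + \left(231 + \frac{76}{7}\right) = -4 + \frac{1693}{7} = \frac{1665}{7} \approx 237.86$)
$F = 9025$ ($F = \left(9 - 104\right)^{2} = \left(-95\right)^{2} = 9025$)
$p - F = \frac{1665}{7} - 9025 = - \frac{61510}{7}$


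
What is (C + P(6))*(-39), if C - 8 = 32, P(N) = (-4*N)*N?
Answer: 4056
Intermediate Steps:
P(N) = -4*N²
C = 40 (C = 8 + 32 = 40)
(C + P(6))*(-39) = (40 - 4*6²)*(-39) = (40 - 4*36)*(-39) = (40 - 144)*(-39) = -104*(-39) = 4056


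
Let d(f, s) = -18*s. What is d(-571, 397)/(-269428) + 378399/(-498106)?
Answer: -1756996791/2396494703 ≈ -0.73315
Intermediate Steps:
d(-571, 397)/(-269428) + 378399/(-498106) = -18*397/(-269428) + 378399/(-498106) = -7146*(-1/269428) + 378399*(-1/498106) = 3573/134714 - 54057/71158 = -1756996791/2396494703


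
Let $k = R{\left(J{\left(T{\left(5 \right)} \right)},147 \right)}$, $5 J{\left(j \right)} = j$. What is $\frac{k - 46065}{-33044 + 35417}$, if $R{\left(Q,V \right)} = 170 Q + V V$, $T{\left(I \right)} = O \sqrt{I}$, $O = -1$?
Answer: $- \frac{8152}{791} - \frac{34 \sqrt{5}}{2373} \approx -10.338$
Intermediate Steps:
$T{\left(I \right)} = - \sqrt{I}$
$J{\left(j \right)} = \frac{j}{5}$
$R{\left(Q,V \right)} = V^{2} + 170 Q$ ($R{\left(Q,V \right)} = 170 Q + V^{2} = V^{2} + 170 Q$)
$k = 21609 - 34 \sqrt{5}$ ($k = 147^{2} + 170 \frac{\left(-1\right) \sqrt{5}}{5} = 21609 + 170 \left(- \frac{\sqrt{5}}{5}\right) = 21609 - 34 \sqrt{5} \approx 21533.0$)
$\frac{k - 46065}{-33044 + 35417} = \frac{\left(21609 - 34 \sqrt{5}\right) - 46065}{-33044 + 35417} = \frac{-24456 - 34 \sqrt{5}}{2373} = \left(-24456 - 34 \sqrt{5}\right) \frac{1}{2373} = - \frac{8152}{791} - \frac{34 \sqrt{5}}{2373}$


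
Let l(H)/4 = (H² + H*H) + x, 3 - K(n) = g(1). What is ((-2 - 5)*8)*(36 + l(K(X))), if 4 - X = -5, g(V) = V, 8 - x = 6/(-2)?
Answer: -6272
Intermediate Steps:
x = 11 (x = 8 - 6/(-2) = 8 - 6*(-1)/2 = 8 - 1*(-3) = 8 + 3 = 11)
X = 9 (X = 4 - 1*(-5) = 4 + 5 = 9)
K(n) = 2 (K(n) = 3 - 1*1 = 3 - 1 = 2)
l(H) = 44 + 8*H² (l(H) = 4*((H² + H*H) + 11) = 4*((H² + H²) + 11) = 4*(2*H² + 11) = 4*(11 + 2*H²) = 44 + 8*H²)
((-2 - 5)*8)*(36 + l(K(X))) = ((-2 - 5)*8)*(36 + (44 + 8*2²)) = (-7*8)*(36 + (44 + 8*4)) = -56*(36 + (44 + 32)) = -56*(36 + 76) = -56*112 = -6272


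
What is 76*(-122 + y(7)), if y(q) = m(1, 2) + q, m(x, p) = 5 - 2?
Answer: -8512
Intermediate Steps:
m(x, p) = 3
y(q) = 3 + q
76*(-122 + y(7)) = 76*(-122 + (3 + 7)) = 76*(-122 + 10) = 76*(-112) = -8512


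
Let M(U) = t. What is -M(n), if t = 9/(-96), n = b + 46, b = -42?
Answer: 3/32 ≈ 0.093750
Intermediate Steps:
n = 4 (n = -42 + 46 = 4)
t = -3/32 (t = 9*(-1/96) = -3/32 ≈ -0.093750)
M(U) = -3/32
-M(n) = -1*(-3/32) = 3/32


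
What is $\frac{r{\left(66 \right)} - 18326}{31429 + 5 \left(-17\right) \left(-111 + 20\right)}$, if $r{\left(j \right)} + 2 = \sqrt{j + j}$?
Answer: $- \frac{4582}{9791} + \frac{\sqrt{33}}{19582} \approx -0.46769$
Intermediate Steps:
$r{\left(j \right)} = -2 + \sqrt{2} \sqrt{j}$ ($r{\left(j \right)} = -2 + \sqrt{j + j} = -2 + \sqrt{2 j} = -2 + \sqrt{2} \sqrt{j}$)
$\frac{r{\left(66 \right)} - 18326}{31429 + 5 \left(-17\right) \left(-111 + 20\right)} = \frac{\left(-2 + \sqrt{2} \sqrt{66}\right) - 18326}{31429 + 5 \left(-17\right) \left(-111 + 20\right)} = \frac{\left(-2 + 2 \sqrt{33}\right) - 18326}{31429 - -7735} = \frac{-18328 + 2 \sqrt{33}}{31429 + 7735} = \frac{-18328 + 2 \sqrt{33}}{39164} = \left(-18328 + 2 \sqrt{33}\right) \frac{1}{39164} = - \frac{4582}{9791} + \frac{\sqrt{33}}{19582}$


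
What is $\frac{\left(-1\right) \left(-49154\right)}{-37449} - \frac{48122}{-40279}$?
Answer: $- \frac{177753188}{1508408271} \approx -0.11784$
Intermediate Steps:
$\frac{\left(-1\right) \left(-49154\right)}{-37449} - \frac{48122}{-40279} = 49154 \left(- \frac{1}{37449}\right) - - \frac{48122}{40279} = - \frac{49154}{37449} + \frac{48122}{40279} = - \frac{177753188}{1508408271}$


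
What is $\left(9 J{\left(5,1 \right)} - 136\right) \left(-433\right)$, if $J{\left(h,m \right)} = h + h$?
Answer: $19918$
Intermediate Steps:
$J{\left(h,m \right)} = 2 h$
$\left(9 J{\left(5,1 \right)} - 136\right) \left(-433\right) = \left(9 \cdot 2 \cdot 5 - 136\right) \left(-433\right) = \left(9 \cdot 10 - 136\right) \left(-433\right) = \left(90 - 136\right) \left(-433\right) = \left(-46\right) \left(-433\right) = 19918$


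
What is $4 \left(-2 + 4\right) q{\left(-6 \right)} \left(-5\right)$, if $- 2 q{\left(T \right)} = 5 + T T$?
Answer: $820$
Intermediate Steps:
$q{\left(T \right)} = - \frac{5}{2} - \frac{T^{2}}{2}$ ($q{\left(T \right)} = - \frac{5 + T T}{2} = - \frac{5 + T^{2}}{2} = - \frac{5}{2} - \frac{T^{2}}{2}$)
$4 \left(-2 + 4\right) q{\left(-6 \right)} \left(-5\right) = 4 \left(-2 + 4\right) \left(- \frac{5}{2} - \frac{\left(-6\right)^{2}}{2}\right) \left(-5\right) = 4 \cdot 2 \left(- \frac{5}{2} - 18\right) \left(-5\right) = 8 \left(- \frac{5}{2} - 18\right) \left(-5\right) = 8 \left(- \frac{41}{2}\right) \left(-5\right) = \left(-164\right) \left(-5\right) = 820$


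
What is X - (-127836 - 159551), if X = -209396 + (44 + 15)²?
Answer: 81472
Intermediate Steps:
X = -205915 (X = -209396 + 59² = -209396 + 3481 = -205915)
X - (-127836 - 159551) = -205915 - (-127836 - 159551) = -205915 - 1*(-287387) = -205915 + 287387 = 81472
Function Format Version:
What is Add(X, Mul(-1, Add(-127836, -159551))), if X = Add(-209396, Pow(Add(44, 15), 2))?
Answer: 81472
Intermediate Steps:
X = -205915 (X = Add(-209396, Pow(59, 2)) = Add(-209396, 3481) = -205915)
Add(X, Mul(-1, Add(-127836, -159551))) = Add(-205915, Mul(-1, Add(-127836, -159551))) = Add(-205915, Mul(-1, -287387)) = Add(-205915, 287387) = 81472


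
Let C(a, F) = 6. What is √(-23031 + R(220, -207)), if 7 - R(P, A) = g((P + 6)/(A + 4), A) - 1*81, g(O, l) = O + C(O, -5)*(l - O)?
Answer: I*√894505899/203 ≈ 147.33*I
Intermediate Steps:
g(O, l) = -5*O + 6*l (g(O, l) = O + 6*(l - O) = O + (-6*O + 6*l) = -5*O + 6*l)
R(P, A) = 88 - 6*A + 5*(6 + P)/(4 + A) (R(P, A) = 7 - ((-5*(P + 6)/(A + 4) + 6*A) - 1*81) = 7 - ((-5*(6 + P)/(4 + A) + 6*A) - 81) = 7 - ((6*A - 5*(6 + P)/(4 + A)) - 81) = 7 - (-81 + 6*A - 5*(6 + P)/(4 + A)) = 7 + (81 - 6*A + 5*(6 + P)/(4 + A)) = 88 - 6*A + 5*(6 + P)/(4 + A))
√(-23031 + R(220, -207)) = √(-23031 + (382 - 6*(-207)² + 5*220 + 64*(-207))/(4 - 207)) = √(-23031 + (382 - 6*42849 + 1100 - 13248)/(-203)) = √(-23031 - (382 - 257094 + 1100 - 13248)/203) = √(-23031 - 1/203*(-268860)) = √(-23031 + 268860/203) = √(-4406433/203) = I*√894505899/203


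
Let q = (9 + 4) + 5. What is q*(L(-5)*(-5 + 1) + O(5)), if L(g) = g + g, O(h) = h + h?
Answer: 900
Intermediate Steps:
O(h) = 2*h
L(g) = 2*g
q = 18 (q = 13 + 5 = 18)
q*(L(-5)*(-5 + 1) + O(5)) = 18*((2*(-5))*(-5 + 1) + 2*5) = 18*(-10*(-4) + 10) = 18*(40 + 10) = 18*50 = 900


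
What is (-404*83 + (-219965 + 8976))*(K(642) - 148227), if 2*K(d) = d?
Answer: 36166123026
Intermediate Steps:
K(d) = d/2
(-404*83 + (-219965 + 8976))*(K(642) - 148227) = (-404*83 + (-219965 + 8976))*((1/2)*642 - 148227) = (-33532 - 210989)*(321 - 148227) = -244521*(-147906) = 36166123026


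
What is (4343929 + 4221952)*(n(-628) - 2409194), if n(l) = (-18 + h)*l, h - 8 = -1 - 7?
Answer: -20540040391090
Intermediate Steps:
h = 0 (h = 8 + (-1 - 7) = 8 - 8 = 0)
n(l) = -18*l (n(l) = (-18 + 0)*l = -18*l)
(4343929 + 4221952)*(n(-628) - 2409194) = (4343929 + 4221952)*(-18*(-628) - 2409194) = 8565881*(11304 - 2409194) = 8565881*(-2397890) = -20540040391090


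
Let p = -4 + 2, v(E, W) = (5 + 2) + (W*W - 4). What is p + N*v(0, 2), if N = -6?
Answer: -44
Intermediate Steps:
v(E, W) = 3 + W² (v(E, W) = 7 + (W² - 4) = 7 + (-4 + W²) = 3 + W²)
p = -2
p + N*v(0, 2) = -2 - 6*(3 + 2²) = -2 - 6*(3 + 4) = -2 - 6*7 = -2 - 42 = -44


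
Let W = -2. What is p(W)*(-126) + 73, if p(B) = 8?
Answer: -935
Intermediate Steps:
p(W)*(-126) + 73 = 8*(-126) + 73 = -1008 + 73 = -935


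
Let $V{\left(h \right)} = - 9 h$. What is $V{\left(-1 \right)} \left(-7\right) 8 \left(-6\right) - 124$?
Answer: $2900$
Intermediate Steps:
$V{\left(-1 \right)} \left(-7\right) 8 \left(-6\right) - 124 = \left(-9\right) \left(-1\right) \left(-7\right) 8 \left(-6\right) - 124 = 9 \left(\left(-56\right) \left(-6\right)\right) - 124 = 9 \cdot 336 - 124 = 3024 - 124 = 2900$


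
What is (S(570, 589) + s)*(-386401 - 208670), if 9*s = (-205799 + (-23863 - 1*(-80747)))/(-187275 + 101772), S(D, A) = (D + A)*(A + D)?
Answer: -68346624948625238/85503 ≈ -7.9935e+11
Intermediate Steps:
S(D, A) = (A + D)² (S(D, A) = (A + D)*(A + D) = (A + D)²)
s = 148915/769527 (s = ((-205799 + (-23863 - 1*(-80747)))/(-187275 + 101772))/9 = ((-205799 + (-23863 + 80747))/(-85503))/9 = ((-205799 + 56884)*(-1/85503))/9 = (-148915*(-1/85503))/9 = (⅑)*(148915/85503) = 148915/769527 ≈ 0.19352)
(S(570, 589) + s)*(-386401 - 208670) = ((589 + 570)² + 148915/769527)*(-386401 - 208670) = (1159² + 148915/769527)*(-595071) = (1343281 + 148915/769527)*(-595071) = (1033691147002/769527)*(-595071) = -68346624948625238/85503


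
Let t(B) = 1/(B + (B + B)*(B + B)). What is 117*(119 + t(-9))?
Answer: 487318/35 ≈ 13923.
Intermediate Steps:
t(B) = 1/(B + 4*B²) (t(B) = 1/(B + (2*B)*(2*B)) = 1/(B + 4*B²))
117*(119 + t(-9)) = 117*(119 + 1/((-9)*(1 + 4*(-9)))) = 117*(119 - 1/(9*(1 - 36))) = 117*(119 - ⅑/(-35)) = 117*(119 - ⅑*(-1/35)) = 117*(119 + 1/315) = 117*(37486/315) = 487318/35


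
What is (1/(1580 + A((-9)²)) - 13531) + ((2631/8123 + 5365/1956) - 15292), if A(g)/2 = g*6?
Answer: -292145329243787/10136919144 ≈ -28820.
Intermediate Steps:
A(g) = 12*g (A(g) = 2*(g*6) = 2*(6*g) = 12*g)
(1/(1580 + A((-9)²)) - 13531) + ((2631/8123 + 5365/1956) - 15292) = (1/(1580 + 12*(-9)²) - 13531) + ((2631/8123 + 5365/1956) - 15292) = (1/(1580 + 12*81) - 13531) + ((2631*(1/8123) + 5365*(1/1956)) - 15292) = (1/(1580 + 972) - 13531) + ((2631/8123 + 5365/1956) - 15292) = (1/2552 - 13531) + (48726131/15888588 - 15292) = (1/2552 - 13531) - 242919561565/15888588 = -34531111/2552 - 242919561565/15888588 = -292145329243787/10136919144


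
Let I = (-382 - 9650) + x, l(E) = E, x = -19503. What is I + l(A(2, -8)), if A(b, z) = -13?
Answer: -29548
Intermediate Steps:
I = -29535 (I = (-382 - 9650) - 19503 = -10032 - 19503 = -29535)
I + l(A(2, -8)) = -29535 - 13 = -29548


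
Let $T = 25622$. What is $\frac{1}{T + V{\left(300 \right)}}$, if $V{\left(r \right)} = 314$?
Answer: $\frac{1}{25936} \approx 3.8556 \cdot 10^{-5}$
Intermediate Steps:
$\frac{1}{T + V{\left(300 \right)}} = \frac{1}{25622 + 314} = \frac{1}{25936}$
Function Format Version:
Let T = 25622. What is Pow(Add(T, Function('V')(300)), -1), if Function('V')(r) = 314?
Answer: Rational(1, 25936) ≈ 3.8556e-5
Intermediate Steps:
Pow(Add(T, Function('V')(300)), -1) = Pow(Add(25622, 314), -1) = Pow(25936, -1) = Rational(1, 25936)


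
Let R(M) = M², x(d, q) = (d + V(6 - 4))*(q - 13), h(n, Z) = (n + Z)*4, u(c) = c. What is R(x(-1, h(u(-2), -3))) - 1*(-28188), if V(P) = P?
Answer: 29277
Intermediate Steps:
h(n, Z) = 4*Z + 4*n (h(n, Z) = (Z + n)*4 = 4*Z + 4*n)
x(d, q) = (-13 + q)*(2 + d) (x(d, q) = (d + (6 - 4))*(q - 13) = (d + 2)*(-13 + q) = (2 + d)*(-13 + q) = (-13 + q)*(2 + d))
R(x(-1, h(u(-2), -3))) - 1*(-28188) = (-26 - 13*(-1) + 2*(4*(-3) + 4*(-2)) - (4*(-3) + 4*(-2)))² - 1*(-28188) = (-26 + 13 + 2*(-12 - 8) - (-12 - 8))² + 28188 = (-26 + 13 + 2*(-20) - 1*(-20))² + 28188 = (-26 + 13 - 40 + 20)² + 28188 = (-33)² + 28188 = 1089 + 28188 = 29277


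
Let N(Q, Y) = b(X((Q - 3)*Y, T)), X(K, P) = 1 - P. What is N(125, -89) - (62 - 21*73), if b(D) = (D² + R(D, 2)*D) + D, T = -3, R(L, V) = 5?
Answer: 1511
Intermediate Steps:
b(D) = D² + 6*D (b(D) = (D² + 5*D) + D = D² + 6*D)
N(Q, Y) = 40 (N(Q, Y) = (1 - 1*(-3))*(6 + (1 - 1*(-3))) = (1 + 3)*(6 + (1 + 3)) = 4*(6 + 4) = 4*10 = 40)
N(125, -89) - (62 - 21*73) = 40 - (62 - 21*73) = 40 - (62 - 1533) = 40 - 1*(-1471) = 40 + 1471 = 1511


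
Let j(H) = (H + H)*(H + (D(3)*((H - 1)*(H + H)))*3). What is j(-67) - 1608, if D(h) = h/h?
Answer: -3655654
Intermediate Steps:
D(h) = 1
j(H) = 2*H*(H + 6*H*(-1 + H)) (j(H) = (H + H)*(H + (1*((H - 1)*(H + H)))*3) = (2*H)*(H + (1*((-1 + H)*(2*H)))*3) = (2*H)*(H + (1*(2*H*(-1 + H)))*3) = (2*H)*(H + (2*H*(-1 + H))*3) = (2*H)*(H + 6*H*(-1 + H)) = 2*H*(H + 6*H*(-1 + H)))
j(-67) - 1608 = (-67)²*(-10 + 12*(-67)) - 1608 = 4489*(-10 - 804) - 1608 = 4489*(-814) - 1608 = -3654046 - 1608 = -3655654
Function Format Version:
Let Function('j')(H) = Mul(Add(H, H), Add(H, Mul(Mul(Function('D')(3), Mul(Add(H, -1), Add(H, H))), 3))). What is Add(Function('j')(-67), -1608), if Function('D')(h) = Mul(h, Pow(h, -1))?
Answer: -3655654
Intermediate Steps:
Function('D')(h) = 1
Function('j')(H) = Mul(2, H, Add(H, Mul(6, H, Add(-1, H)))) (Function('j')(H) = Mul(Add(H, H), Add(H, Mul(Mul(1, Mul(Add(H, -1), Add(H, H))), 3))) = Mul(Mul(2, H), Add(H, Mul(Mul(1, Mul(Add(-1, H), Mul(2, H))), 3))) = Mul(Mul(2, H), Add(H, Mul(Mul(1, Mul(2, H, Add(-1, H))), 3))) = Mul(Mul(2, H), Add(H, Mul(Mul(2, H, Add(-1, H)), 3))) = Mul(Mul(2, H), Add(H, Mul(6, H, Add(-1, H)))) = Mul(2, H, Add(H, Mul(6, H, Add(-1, H)))))
Add(Function('j')(-67), -1608) = Add(Mul(Pow(-67, 2), Add(-10, Mul(12, -67))), -1608) = Add(Mul(4489, Add(-10, -804)), -1608) = Add(Mul(4489, -814), -1608) = Add(-3654046, -1608) = -3655654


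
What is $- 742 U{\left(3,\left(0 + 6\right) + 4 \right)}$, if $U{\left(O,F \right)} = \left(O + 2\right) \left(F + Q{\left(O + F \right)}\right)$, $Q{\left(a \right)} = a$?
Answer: $-85330$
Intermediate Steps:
$U{\left(O,F \right)} = \left(2 + O\right) \left(O + 2 F\right)$ ($U{\left(O,F \right)} = \left(O + 2\right) \left(F + \left(O + F\right)\right) = \left(2 + O\right) \left(F + \left(F + O\right)\right) = \left(2 + O\right) \left(O + 2 F\right)$)
$- 742 U{\left(3,\left(0 + 6\right) + 4 \right)} = - 742 \left(2 \cdot 3 + 4 \left(\left(0 + 6\right) + 4\right) + \left(\left(0 + 6\right) + 4\right) 3 + 3 \left(\left(\left(0 + 6\right) + 4\right) + 3\right)\right) = - 742 \left(6 + 4 \left(6 + 4\right) + \left(6 + 4\right) 3 + 3 \left(\left(6 + 4\right) + 3\right)\right) = - 742 \left(6 + 4 \cdot 10 + 10 \cdot 3 + 3 \left(10 + 3\right)\right) = - 742 \left(6 + 40 + 30 + 3 \cdot 13\right) = - 742 \left(6 + 40 + 30 + 39\right) = \left(-742\right) 115 = -85330$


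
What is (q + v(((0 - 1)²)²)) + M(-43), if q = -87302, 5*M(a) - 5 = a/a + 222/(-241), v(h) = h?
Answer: -105196481/1205 ≈ -87300.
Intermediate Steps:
M(a) = 1224/1205 (M(a) = 1 + (a/a + 222/(-241))/5 = 1 + (1 + 222*(-1/241))/5 = 1 + (1 - 222/241)/5 = 1 + (⅕)*(19/241) = 1 + 19/1205 = 1224/1205)
(q + v(((0 - 1)²)²)) + M(-43) = (-87302 + ((0 - 1)²)²) + 1224/1205 = (-87302 + ((-1)²)²) + 1224/1205 = (-87302 + 1²) + 1224/1205 = (-87302 + 1) + 1224/1205 = -87301 + 1224/1205 = -105196481/1205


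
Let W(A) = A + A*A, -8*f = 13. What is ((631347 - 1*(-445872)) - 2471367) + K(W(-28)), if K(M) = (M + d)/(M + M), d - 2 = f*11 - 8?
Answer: -16863608351/12096 ≈ -1.3941e+6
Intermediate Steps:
f = -13/8 (f = -⅛*13 = -13/8 ≈ -1.6250)
W(A) = A + A²
d = -191/8 (d = 2 + (-13/8*11 - 8) = 2 + (-143/8 - 8) = 2 - 207/8 = -191/8 ≈ -23.875)
K(M) = (-191/8 + M)/(2*M) (K(M) = (M - 191/8)/(M + M) = (-191/8 + M)/((2*M)) = (-191/8 + M)*(1/(2*M)) = (-191/8 + M)/(2*M))
((631347 - 1*(-445872)) - 2471367) + K(W(-28)) = ((631347 - 1*(-445872)) - 2471367) + (-191 + 8*(-28*(1 - 28)))/(16*((-28*(1 - 28)))) = ((631347 + 445872) - 2471367) + (-191 + 8*(-28*(-27)))/(16*((-28*(-27)))) = (1077219 - 2471367) + (1/16)*(-191 + 8*756)/756 = -1394148 + (1/16)*(1/756)*(-191 + 6048) = -1394148 + (1/16)*(1/756)*5857 = -1394148 + 5857/12096 = -16863608351/12096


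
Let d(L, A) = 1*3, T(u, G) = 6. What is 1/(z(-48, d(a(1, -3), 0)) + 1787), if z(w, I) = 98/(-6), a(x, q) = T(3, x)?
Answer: 3/5312 ≈ 0.00056476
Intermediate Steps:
a(x, q) = 6
d(L, A) = 3
z(w, I) = -49/3 (z(w, I) = 98*(-1/6) = -49/3)
1/(z(-48, d(a(1, -3), 0)) + 1787) = 1/(-49/3 + 1787) = 1/(5312/3) = 3/5312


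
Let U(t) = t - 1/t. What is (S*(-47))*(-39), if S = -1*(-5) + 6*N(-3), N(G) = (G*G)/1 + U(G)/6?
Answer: 103259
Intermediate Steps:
U(t) = t - 1/t
N(G) = G² - 1/(6*G) + G/6 (N(G) = (G*G)/1 + (G - 1/G)/6 = G²*1 + (G - 1/G)*(⅙) = G² + (-1/(6*G) + G/6) = G² - 1/(6*G) + G/6)
S = 169/3 (S = -1*(-5) + 6*((-3)² - ⅙/(-3) + (⅙)*(-3)) = 5 + 6*(9 - ⅙*(-⅓) - ½) = 5 + 6*(9 + 1/18 - ½) = 5 + 6*(77/9) = 5 + 154/3 = 169/3 ≈ 56.333)
(S*(-47))*(-39) = ((169/3)*(-47))*(-39) = -7943/3*(-39) = 103259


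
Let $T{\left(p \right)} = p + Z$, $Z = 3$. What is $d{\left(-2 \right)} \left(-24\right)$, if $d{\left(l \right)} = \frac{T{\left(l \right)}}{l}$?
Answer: $12$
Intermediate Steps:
$T{\left(p \right)} = 3 + p$ ($T{\left(p \right)} = p + 3 = 3 + p$)
$d{\left(l \right)} = \frac{3 + l}{l}$
$d{\left(-2 \right)} \left(-24\right) = \frac{3 - 2}{-2} \left(-24\right) = \left(- \frac{1}{2}\right) 1 \left(-24\right) = \left(- \frac{1}{2}\right) \left(-24\right) = 12$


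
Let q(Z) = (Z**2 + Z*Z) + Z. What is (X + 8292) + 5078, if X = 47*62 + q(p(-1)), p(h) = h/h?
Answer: 16287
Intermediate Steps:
p(h) = 1
q(Z) = Z + 2*Z**2 (q(Z) = (Z**2 + Z**2) + Z = 2*Z**2 + Z = Z + 2*Z**2)
X = 2917 (X = 47*62 + 1*(1 + 2*1) = 2914 + 1*(1 + 2) = 2914 + 1*3 = 2914 + 3 = 2917)
(X + 8292) + 5078 = (2917 + 8292) + 5078 = 11209 + 5078 = 16287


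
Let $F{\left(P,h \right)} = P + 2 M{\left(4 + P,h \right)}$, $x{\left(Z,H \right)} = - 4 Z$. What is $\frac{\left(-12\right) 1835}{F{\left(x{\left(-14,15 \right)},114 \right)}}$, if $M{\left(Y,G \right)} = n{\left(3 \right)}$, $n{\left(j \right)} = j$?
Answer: $- \frac{11010}{31} \approx -355.16$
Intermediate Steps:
$M{\left(Y,G \right)} = 3$
$F{\left(P,h \right)} = 6 + P$ ($F{\left(P,h \right)} = P + 2 \cdot 3 = P + 6 = 6 + P$)
$\frac{\left(-12\right) 1835}{F{\left(x{\left(-14,15 \right)},114 \right)}} = \frac{\left(-12\right) 1835}{6 - -56} = - \frac{22020}{6 + 56} = - \frac{22020}{62} = \left(-22020\right) \frac{1}{62} = - \frac{11010}{31}$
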